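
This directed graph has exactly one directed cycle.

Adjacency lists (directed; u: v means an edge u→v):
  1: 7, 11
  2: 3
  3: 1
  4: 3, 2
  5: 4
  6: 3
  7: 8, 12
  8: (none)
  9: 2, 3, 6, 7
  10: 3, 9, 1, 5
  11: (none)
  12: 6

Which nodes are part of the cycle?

1, 3, 6, 7, 12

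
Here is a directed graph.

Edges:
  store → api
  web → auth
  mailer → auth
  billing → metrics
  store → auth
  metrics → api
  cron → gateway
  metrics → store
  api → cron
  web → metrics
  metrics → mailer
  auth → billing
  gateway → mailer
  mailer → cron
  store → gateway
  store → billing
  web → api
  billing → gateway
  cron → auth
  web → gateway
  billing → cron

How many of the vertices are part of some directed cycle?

8

A vertex is on a directed cycle iff it belongs to a strongly connected component of size ≥ 2 (or has a self-loop).
The vertices on cycles are {api, auth, cron, store, mailer, billing, gateway, metrics} — 8 in total.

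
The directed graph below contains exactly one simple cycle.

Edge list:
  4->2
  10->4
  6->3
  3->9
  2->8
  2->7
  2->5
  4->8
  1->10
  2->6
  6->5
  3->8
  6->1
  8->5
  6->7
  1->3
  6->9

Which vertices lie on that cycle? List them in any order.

1, 2, 4, 6, 10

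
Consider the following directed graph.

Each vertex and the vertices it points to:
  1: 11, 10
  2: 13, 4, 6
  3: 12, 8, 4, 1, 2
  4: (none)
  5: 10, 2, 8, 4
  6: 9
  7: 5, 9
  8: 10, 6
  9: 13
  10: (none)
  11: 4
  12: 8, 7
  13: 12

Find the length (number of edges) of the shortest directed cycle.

For each vertex v, BFS finds the shortest path from v back to v.
The shortest such closed walk is 12 → 7 → 9 → 13 → 12, length 4.

4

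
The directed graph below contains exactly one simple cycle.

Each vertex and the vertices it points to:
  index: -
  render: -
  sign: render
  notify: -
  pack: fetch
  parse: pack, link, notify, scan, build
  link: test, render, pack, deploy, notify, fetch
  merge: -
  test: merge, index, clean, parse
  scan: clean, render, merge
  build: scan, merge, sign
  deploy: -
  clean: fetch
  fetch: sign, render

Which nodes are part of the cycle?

DFS with gray/black marking from parse:
parse gray
  pack gray
    fetch gray
      sign gray
        render gray
        render black
      sign black
      fetch→render: render black — skip
    fetch black
  pack black
  link gray
    test gray
      merge gray
      merge black
      index gray
      index black
      clean gray
        clean→fetch: fetch black — skip
      clean black
      test→parse: parse is gray → back edge
Back edge closes the cycle parse → link → test → parse; its vertices are {link, test, parse}.

link, test, parse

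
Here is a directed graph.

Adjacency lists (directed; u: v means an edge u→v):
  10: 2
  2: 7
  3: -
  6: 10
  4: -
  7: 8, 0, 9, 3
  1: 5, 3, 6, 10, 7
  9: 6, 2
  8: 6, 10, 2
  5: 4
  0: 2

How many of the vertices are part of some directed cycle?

7

A vertex is on a directed cycle iff it belongs to a strongly connected component of size ≥ 2 (or has a self-loop).
The vertices on cycles are {0, 2, 6, 7, 8, 9, 10} — 7 in total.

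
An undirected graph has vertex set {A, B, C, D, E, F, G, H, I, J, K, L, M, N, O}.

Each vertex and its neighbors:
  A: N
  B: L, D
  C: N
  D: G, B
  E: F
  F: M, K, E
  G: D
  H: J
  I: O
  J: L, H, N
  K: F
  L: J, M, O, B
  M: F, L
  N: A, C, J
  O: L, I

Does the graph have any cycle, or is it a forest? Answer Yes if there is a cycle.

No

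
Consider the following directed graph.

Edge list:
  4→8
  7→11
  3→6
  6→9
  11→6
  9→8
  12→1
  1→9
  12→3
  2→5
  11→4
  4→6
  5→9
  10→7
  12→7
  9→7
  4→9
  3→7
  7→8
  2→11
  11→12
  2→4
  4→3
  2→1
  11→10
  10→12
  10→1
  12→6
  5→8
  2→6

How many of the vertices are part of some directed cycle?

A vertex is on a directed cycle iff it belongs to a strongly connected component of size ≥ 2 (or has a self-loop).
The vertices on cycles are {1, 3, 4, 6, 7, 9, 10, 11, 12} — 9 in total.

9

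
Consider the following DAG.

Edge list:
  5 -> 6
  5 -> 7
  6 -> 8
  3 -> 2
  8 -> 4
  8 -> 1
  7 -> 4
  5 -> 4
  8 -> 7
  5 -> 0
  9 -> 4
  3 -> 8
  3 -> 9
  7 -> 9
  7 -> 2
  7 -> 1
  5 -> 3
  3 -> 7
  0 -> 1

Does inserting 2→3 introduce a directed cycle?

Yes

Adding 2→3 creates a cycle iff 3 can already reach 2.
Path from 3: 3 → 2.
So 3 → … → 2 → 3 is a cycle.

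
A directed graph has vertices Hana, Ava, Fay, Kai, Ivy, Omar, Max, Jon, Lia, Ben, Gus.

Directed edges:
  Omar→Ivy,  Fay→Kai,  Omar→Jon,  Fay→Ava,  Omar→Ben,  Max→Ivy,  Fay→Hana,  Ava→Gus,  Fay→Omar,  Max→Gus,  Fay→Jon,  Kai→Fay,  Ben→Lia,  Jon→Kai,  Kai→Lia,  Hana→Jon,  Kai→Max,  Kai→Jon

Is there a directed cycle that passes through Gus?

Gus lies on a cycle iff there is a path from Gus back to itself.
Exploring from Gus, it never reaches itself; equivalently, its strongly connected component is a singleton.

No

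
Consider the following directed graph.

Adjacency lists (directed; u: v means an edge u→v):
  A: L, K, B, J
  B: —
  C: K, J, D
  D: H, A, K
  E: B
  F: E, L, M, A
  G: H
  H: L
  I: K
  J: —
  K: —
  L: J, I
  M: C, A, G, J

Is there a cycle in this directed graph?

DFS with white/gray/black marking, starting from J:
J gray
J black
A gray
  L gray
    L→J: J black — skip
    I gray
      K gray
      K black
    I black
  L black
  A→K: K black — skip
  B gray
  B black
  A→J: J black — skip
A black
C gray
  C→K: K black — skip
  C→J: J black — skip
  D gray
    H gray
      H→L: L black — skip
    H black
    D→A: A black — skip
    D→K: K black — skip
  D black
C black
E gray
  E→B: B black — skip
E black
F gray
  F→E: E black — skip
  F→L: L black — skip
  M gray
    M→C: C black — skip
    M→A: A black — skip
    G gray
      G→H: H black — skip
    G black
    M→J: J black — skip
  M black
  F→A: A black — skip
F black
Every edge goes to a white or black vertex — no back edge, so the graph is acyclic.

No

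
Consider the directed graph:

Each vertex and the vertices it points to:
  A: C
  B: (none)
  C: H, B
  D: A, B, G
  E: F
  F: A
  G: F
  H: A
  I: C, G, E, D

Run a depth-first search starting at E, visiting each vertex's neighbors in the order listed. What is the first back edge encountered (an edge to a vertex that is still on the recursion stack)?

H->A

DFS from E (visiting each vertex's neighbors in the order listed); mark gray on enter, black on exit:
E gray
  F gray
    A gray
      C gray
        H gray
          H→A: A is gray → back edge
First back edge: H → A.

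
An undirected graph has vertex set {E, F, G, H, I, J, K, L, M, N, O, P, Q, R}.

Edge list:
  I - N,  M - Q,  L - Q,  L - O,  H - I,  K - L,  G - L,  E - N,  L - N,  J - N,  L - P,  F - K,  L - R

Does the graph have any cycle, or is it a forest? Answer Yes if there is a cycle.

No

DFS, tracking each vertex's parent; an edge to a visited non-parent vertex closes a cycle.
Start from M:
visit M (parent –)
  visit Q (parent M)
    visit L (parent Q)
      visit R (parent L)
        R–L: parent, skip
      visit K (parent L)
        K–L: parent, skip
        visit F (parent K)
          F–K: parent, skip
      visit P (parent L)
        P–L: parent, skip
      L–Q: parent, skip
      visit O (parent L)
        O–L: parent, skip
      visit N (parent L)
        visit I (parent N)
          I–N: parent, skip
          visit H (parent I)
            H–I: parent, skip
        visit J (parent N)
          J–N: parent, skip
        N–L: parent, skip
        visit E (parent N)
          E–N: parent, skip
      visit G (parent L)
        G–L: parent, skip
    Q–M: parent, skip
No non-parent visited neighbor found — the graph is a forest.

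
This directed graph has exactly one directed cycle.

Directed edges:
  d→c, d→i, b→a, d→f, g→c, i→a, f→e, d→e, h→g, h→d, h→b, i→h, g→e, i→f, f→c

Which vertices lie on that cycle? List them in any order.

d, h, i

DFS with gray/black marking from h:
h gray
  b gray
    a gray
    a black
  b black
  d gray
    f gray
      e gray
      e black
      c gray
      c black
    f black
    d→c: c black — skip
    d→e: e black — skip
    i gray
      i→a: a black — skip
      i→f: f black — skip
      i→h: h is gray → back edge
Back edge closes the cycle h → d → i → h; its vertices are {d, h, i}.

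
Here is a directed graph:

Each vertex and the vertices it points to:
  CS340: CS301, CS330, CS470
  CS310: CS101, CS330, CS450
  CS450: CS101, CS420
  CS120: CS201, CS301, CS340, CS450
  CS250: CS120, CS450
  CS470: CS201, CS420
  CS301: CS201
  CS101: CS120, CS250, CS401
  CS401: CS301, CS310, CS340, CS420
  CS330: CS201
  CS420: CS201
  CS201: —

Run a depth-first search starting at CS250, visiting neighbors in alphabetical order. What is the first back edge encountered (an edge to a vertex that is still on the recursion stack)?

DFS from CS250 (visiting neighbors in alphabetical order); mark gray on enter, black on exit:
CS250 gray
  CS120 gray
    CS201 gray
    CS201 black
    CS301 gray
      CS301→CS201: CS201 black — skip
    CS301 black
    CS340 gray
      CS340→CS301: CS301 black — skip
      CS330 gray
        CS330→CS201: CS201 black — skip
      CS330 black
      CS470 gray
        CS470→CS201: CS201 black — skip
        CS420 gray
          CS420→CS201: CS201 black — skip
        CS420 black
      CS470 black
    CS340 black
    CS450 gray
      CS101 gray
        CS101→CS120: CS120 is gray → back edge
First back edge: CS101 → CS120.

CS101→CS120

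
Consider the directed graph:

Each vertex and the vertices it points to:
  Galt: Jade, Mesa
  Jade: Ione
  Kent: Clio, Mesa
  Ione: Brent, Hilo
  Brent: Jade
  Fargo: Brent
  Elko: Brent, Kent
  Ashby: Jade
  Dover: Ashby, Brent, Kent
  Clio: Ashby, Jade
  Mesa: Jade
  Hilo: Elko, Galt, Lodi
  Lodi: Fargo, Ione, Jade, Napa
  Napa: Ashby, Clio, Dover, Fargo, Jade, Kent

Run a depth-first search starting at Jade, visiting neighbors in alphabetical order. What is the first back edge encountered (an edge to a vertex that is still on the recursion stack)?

Brent→Jade

DFS from Jade (visiting neighbors in alphabetical order); mark gray on enter, black on exit:
Jade gray
  Ione gray
    Brent gray
      Brent→Jade: Jade is gray → back edge
First back edge: Brent → Jade.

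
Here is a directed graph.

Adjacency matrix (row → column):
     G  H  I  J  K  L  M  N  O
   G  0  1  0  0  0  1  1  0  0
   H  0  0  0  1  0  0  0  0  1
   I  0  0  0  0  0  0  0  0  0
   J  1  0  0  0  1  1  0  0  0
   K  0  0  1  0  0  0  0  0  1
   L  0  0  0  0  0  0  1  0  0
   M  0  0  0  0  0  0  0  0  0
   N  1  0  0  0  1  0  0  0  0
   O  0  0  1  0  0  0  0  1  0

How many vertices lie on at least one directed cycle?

A vertex is on a directed cycle iff it belongs to a strongly connected component of size ≥ 2 (or has a self-loop).
The vertices on cycles are {G, H, J, K, N, O} — 6 in total.

6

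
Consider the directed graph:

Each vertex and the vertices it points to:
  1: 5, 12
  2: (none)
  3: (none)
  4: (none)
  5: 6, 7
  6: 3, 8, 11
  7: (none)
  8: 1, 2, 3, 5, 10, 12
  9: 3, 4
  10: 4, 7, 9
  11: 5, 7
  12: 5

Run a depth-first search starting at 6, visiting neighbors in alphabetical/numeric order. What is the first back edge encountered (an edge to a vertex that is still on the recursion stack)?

5→6

DFS from 6 (visiting neighbors in alphabetical/numeric order); mark gray on enter, black on exit:
6 gray
  3 gray
  3 black
  8 gray
    1 gray
      5 gray
        5→6: 6 is gray → back edge
First back edge: 5 → 6.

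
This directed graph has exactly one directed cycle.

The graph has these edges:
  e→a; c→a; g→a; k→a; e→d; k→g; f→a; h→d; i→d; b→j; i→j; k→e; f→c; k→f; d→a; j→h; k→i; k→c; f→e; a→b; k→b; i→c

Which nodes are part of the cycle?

a, b, d, h, j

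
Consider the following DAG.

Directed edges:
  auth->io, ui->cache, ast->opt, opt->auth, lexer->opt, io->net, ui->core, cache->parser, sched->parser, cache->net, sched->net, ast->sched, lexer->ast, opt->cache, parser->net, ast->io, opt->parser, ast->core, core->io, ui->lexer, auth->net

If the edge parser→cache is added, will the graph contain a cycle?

Yes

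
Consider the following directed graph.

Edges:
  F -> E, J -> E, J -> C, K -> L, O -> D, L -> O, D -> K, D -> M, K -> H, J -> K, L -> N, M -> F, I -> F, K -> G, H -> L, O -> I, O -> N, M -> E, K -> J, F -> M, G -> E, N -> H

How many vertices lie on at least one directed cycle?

9

A vertex is on a directed cycle iff it belongs to a strongly connected component of size ≥ 2 (or has a self-loop).
The vertices on cycles are {D, F, H, J, K, L, M, N, O} — 9 in total.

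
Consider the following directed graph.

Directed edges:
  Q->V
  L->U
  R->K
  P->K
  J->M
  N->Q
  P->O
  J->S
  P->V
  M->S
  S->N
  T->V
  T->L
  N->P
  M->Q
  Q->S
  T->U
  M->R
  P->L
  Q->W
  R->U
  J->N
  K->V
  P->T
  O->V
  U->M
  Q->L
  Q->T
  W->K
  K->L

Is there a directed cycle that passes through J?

No

J lies on a cycle iff there is a path from J back to itself.
Exploring from J, it never reaches itself; equivalently, its strongly connected component is a singleton.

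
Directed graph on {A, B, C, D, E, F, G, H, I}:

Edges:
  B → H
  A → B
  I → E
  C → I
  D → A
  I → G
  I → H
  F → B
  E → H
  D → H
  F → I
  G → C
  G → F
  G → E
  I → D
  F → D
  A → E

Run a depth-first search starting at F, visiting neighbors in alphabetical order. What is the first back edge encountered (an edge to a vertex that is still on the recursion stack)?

C->I

DFS from F (visiting neighbors in alphabetical order); mark gray on enter, black on exit:
F gray
  B gray
    H gray
    H black
  B black
  D gray
    A gray
      A→B: B black — skip
      E gray
        E→H: H black — skip
      E black
    A black
    D→H: H black — skip
  D black
  I gray
    I→D: D black — skip
    I→E: E black — skip
    G gray
      C gray
        C→I: I is gray → back edge
First back edge: C → I.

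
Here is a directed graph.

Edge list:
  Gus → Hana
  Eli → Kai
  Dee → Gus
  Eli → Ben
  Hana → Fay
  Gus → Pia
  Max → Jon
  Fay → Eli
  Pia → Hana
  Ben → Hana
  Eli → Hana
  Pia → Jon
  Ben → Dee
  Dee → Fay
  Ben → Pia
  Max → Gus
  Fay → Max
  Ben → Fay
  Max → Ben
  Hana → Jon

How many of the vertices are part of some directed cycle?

8

A vertex is on a directed cycle iff it belongs to a strongly connected component of size ≥ 2 (or has a self-loop).
The vertices on cycles are {Ben, Dee, Eli, Fay, Gus, Max, Pia, Hana} — 8 in total.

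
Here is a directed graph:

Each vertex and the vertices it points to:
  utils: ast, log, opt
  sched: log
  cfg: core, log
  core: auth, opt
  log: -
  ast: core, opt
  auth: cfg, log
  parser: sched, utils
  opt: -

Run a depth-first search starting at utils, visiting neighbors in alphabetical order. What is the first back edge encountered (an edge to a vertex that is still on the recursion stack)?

cfg→core

DFS from utils (visiting neighbors in alphabetical order); mark gray on enter, black on exit:
utils gray
  ast gray
    core gray
      auth gray
        cfg gray
          cfg→core: core is gray → back edge
First back edge: cfg → core.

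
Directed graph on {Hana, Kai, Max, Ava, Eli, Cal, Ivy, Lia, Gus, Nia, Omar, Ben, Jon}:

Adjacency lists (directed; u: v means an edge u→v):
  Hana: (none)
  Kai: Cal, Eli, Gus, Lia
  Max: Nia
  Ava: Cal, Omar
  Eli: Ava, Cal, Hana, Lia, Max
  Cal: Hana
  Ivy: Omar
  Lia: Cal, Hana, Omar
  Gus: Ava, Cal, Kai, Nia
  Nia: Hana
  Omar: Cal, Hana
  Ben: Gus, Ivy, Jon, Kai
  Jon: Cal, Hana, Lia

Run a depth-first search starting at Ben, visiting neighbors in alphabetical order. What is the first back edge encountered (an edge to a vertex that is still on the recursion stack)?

DFS from Ben (visiting neighbors in alphabetical order); mark gray on enter, black on exit:
Ben gray
  Gus gray
    Ava gray
      Cal gray
        Hana gray
        Hana black
      Cal black
      Omar gray
        Omar→Cal: Cal black — skip
        Omar→Hana: Hana black — skip
      Omar black
    Ava black
    Gus→Cal: Cal black — skip
    Kai gray
      Kai→Cal: Cal black — skip
      Eli gray
        Eli→Ava: Ava black — skip
        Eli→Cal: Cal black — skip
        Eli→Hana: Hana black — skip
        Lia gray
          Lia→Cal: Cal black — skip
          Lia→Hana: Hana black — skip
          Lia→Omar: Omar black — skip
        Lia black
        Max gray
          Nia gray
            Nia→Hana: Hana black — skip
          Nia black
        Max black
      Eli black
      Kai→Gus: Gus is gray → back edge
First back edge: Kai → Gus.

Kai->Gus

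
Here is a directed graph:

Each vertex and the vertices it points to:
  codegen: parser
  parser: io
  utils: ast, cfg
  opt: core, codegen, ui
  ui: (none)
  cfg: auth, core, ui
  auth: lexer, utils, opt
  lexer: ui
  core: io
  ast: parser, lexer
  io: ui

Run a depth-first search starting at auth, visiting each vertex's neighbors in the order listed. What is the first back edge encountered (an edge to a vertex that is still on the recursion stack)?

cfg→auth

DFS from auth (visiting each vertex's neighbors in the order listed); mark gray on enter, black on exit:
auth gray
  lexer gray
    ui gray
    ui black
  lexer black
  utils gray
    ast gray
      parser gray
        io gray
          io→ui: ui black — skip
        io black
      parser black
      ast→lexer: lexer black — skip
    ast black
    cfg gray
      cfg→auth: auth is gray → back edge
First back edge: cfg → auth.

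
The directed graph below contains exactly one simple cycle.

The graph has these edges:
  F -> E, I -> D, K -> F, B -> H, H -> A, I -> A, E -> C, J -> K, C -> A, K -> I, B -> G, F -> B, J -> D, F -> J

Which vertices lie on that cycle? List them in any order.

F, J, K

DFS with gray/black marking from F:
F gray
  B gray
    G gray
    G black
    H gray
      A gray
      A black
    H black
  B black
  E gray
    C gray
      C→A: A black — skip
    C black
  E black
  J gray
    K gray
      K→F: F is gray → back edge
Back edge closes the cycle F → J → K → F; its vertices are {F, J, K}.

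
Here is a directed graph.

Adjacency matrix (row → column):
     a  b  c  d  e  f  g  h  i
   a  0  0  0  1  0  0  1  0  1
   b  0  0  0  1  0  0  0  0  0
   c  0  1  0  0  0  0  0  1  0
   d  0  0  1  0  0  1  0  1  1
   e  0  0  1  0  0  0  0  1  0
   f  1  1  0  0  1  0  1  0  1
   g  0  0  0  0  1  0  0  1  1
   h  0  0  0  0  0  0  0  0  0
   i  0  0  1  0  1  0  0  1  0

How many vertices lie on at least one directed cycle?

A vertex is on a directed cycle iff it belongs to a strongly connected component of size ≥ 2 (or has a self-loop).
The vertices on cycles are {a, b, c, d, e, f, g, i} — 8 in total.

8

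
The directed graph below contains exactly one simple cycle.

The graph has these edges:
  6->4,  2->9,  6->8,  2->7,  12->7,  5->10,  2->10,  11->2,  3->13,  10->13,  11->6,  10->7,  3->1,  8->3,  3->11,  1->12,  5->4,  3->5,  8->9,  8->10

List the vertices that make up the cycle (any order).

DFS with gray/black marking from 3:
3 gray
  13 gray
  13 black
  1 gray
    12 gray
      7 gray
      7 black
    12 black
  1 black
  5 gray
    4 gray
    4 black
    10 gray
      10→13: 13 black — skip
      10→7: 7 black — skip
    10 black
  5 black
  11 gray
    6 gray
      6→4: 4 black — skip
      8 gray
        8→10: 10 black — skip
        8→3: 3 is gray → back edge
Back edge closes the cycle 3 → 11 → 6 → 8 → 3; its vertices are {3, 6, 8, 11}.

3, 6, 8, 11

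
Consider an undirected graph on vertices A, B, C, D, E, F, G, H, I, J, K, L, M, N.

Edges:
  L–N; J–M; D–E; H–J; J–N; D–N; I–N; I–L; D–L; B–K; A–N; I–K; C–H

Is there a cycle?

DFS, tracking each vertex's parent; an edge to a visited non-parent vertex closes a cycle.
Start from L:
visit L (parent –)
  visit N (parent L)
    visit A (parent N)
      A–N: parent, skip
    visit I (parent N)
      I–L: L visited and ≠ parent → cycle
Cycle: L – N – I – L.

Yes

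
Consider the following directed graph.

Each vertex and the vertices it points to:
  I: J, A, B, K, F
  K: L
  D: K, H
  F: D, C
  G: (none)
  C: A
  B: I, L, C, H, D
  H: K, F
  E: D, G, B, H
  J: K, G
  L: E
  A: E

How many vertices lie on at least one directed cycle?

11

A vertex is on a directed cycle iff it belongs to a strongly connected component of size ≥ 2 (or has a self-loop).
The vertices on cycles are {A, B, C, D, E, F, H, I, J, K, L} — 11 in total.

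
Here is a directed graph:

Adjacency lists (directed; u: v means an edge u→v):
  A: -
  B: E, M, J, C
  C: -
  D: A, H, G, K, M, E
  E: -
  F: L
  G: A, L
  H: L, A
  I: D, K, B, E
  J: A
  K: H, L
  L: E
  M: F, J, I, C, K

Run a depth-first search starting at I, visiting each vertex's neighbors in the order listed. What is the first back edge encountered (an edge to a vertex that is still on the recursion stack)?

M→I

DFS from I (visiting each vertex's neighbors in the order listed); mark gray on enter, black on exit:
I gray
  D gray
    A gray
    A black
    H gray
      L gray
        E gray
        E black
      L black
      H→A: A black — skip
    H black
    G gray
      G→A: A black — skip
      G→L: L black — skip
    G black
    K gray
      K→H: H black — skip
      K→L: L black — skip
    K black
    M gray
      F gray
        F→L: L black — skip
      F black
      J gray
        J→A: A black — skip
      J black
      M→I: I is gray → back edge
First back edge: M → I.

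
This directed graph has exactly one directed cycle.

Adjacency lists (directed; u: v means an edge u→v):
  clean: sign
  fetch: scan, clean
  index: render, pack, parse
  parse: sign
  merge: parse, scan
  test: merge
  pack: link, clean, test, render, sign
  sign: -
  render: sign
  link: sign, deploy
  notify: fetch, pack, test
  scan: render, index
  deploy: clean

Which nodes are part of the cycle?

DFS with gray/black marking from pack:
pack gray
  link gray
    sign gray
    sign black
    deploy gray
      clean gray
        clean→sign: sign black — skip
      clean black
    deploy black
  link black
  pack→clean: clean black — skip
  test gray
    merge gray
      parse gray
        parse→sign: sign black — skip
      parse black
      scan gray
        render gray
          render→sign: sign black — skip
        render black
        index gray
          index→render: render black — skip
          index→pack: pack is gray → back edge
Back edge closes the cycle pack → test → merge → scan → index → pack; its vertices are {pack, scan, test, index, merge}.

pack, scan, test, index, merge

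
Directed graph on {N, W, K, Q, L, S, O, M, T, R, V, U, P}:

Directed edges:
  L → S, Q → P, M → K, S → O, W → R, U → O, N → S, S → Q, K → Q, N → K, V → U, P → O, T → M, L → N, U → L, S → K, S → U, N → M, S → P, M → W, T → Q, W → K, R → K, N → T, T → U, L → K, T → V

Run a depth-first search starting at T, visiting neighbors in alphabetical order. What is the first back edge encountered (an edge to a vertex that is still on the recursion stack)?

DFS from T (visiting neighbors in alphabetical order); mark gray on enter, black on exit:
T gray
  M gray
    K gray
      Q gray
        P gray
          O gray
          O black
        P black
      Q black
    K black
    W gray
      W→K: K black — skip
      R gray
        R→K: K black — skip
      R black
    W black
  M black
  T→Q: Q black — skip
  U gray
    L gray
      L→K: K black — skip
      N gray
        N→K: K black — skip
        N→M: M black — skip
        S gray
          S→K: K black — skip
          S→O: O black — skip
          S→P: P black — skip
          S→Q: Q black — skip
          S→U: U is gray → back edge
First back edge: S → U.

S->U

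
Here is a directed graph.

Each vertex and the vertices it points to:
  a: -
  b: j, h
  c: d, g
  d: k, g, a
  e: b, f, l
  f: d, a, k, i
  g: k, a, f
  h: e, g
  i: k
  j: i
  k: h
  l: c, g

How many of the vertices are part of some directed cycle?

A vertex is on a directed cycle iff it belongs to a strongly connected component of size ≥ 2 (or has a self-loop).
The vertices on cycles are {b, c, d, e, f, g, h, i, j, k, l} — 11 in total.

11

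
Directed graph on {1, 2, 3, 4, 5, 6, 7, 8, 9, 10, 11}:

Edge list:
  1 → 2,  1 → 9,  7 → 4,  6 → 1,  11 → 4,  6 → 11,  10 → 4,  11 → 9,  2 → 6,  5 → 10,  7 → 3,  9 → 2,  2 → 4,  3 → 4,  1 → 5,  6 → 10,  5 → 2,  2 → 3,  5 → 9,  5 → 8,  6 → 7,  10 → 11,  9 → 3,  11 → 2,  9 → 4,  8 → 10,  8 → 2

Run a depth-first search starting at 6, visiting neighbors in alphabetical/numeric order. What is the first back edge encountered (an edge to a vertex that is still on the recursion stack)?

2→6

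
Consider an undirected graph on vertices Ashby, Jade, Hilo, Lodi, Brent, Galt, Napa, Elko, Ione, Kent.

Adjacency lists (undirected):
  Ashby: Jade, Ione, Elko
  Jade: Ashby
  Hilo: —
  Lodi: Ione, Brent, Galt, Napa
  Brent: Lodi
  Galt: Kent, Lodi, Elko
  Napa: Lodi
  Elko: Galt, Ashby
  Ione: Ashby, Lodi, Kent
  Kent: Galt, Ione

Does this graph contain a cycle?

DFS, tracking each vertex's parent; an edge to a visited non-parent vertex closes a cycle.
Start from Elko:
visit Elko (parent –)
  visit Galt (parent Elko)
    visit Kent (parent Galt)
      Kent–Galt: parent, skip
      visit Ione (parent Kent)
        visit Ashby (parent Ione)
          visit Jade (parent Ashby)
            Jade–Ashby: parent, skip
          Ashby–Ione: parent, skip
          Ashby–Elko: Elko visited and ≠ parent → cycle
Cycle: Elko – Galt – Kent – Ione – Ashby – Elko.

Yes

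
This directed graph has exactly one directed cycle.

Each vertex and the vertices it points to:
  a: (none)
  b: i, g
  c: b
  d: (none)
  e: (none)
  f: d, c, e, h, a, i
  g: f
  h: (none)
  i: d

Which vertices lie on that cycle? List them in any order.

DFS with gray/black marking from g:
g gray
  f gray
    d gray
    d black
    c gray
      b gray
        i gray
          i→d: d black — skip
        i black
        b→g: g is gray → back edge
Back edge closes the cycle g → f → c → b → g; its vertices are {b, c, f, g}.

b, c, f, g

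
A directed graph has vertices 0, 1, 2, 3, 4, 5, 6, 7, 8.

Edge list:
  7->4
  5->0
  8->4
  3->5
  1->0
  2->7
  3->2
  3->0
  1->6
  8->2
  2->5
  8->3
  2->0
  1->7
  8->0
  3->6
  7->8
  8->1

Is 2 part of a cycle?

Yes

2 is on a cycle iff 2 can reach itself via ≥1 edge.
2 → 7 → 8 → 2 — yes.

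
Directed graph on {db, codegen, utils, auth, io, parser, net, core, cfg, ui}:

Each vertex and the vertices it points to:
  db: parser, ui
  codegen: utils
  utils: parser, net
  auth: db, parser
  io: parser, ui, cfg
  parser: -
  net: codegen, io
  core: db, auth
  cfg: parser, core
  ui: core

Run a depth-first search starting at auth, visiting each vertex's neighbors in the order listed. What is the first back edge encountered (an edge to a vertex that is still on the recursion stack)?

core->db

DFS from auth (visiting each vertex's neighbors in the order listed); mark gray on enter, black on exit:
auth gray
  db gray
    parser gray
    parser black
    ui gray
      core gray
        core→db: db is gray → back edge
First back edge: core → db.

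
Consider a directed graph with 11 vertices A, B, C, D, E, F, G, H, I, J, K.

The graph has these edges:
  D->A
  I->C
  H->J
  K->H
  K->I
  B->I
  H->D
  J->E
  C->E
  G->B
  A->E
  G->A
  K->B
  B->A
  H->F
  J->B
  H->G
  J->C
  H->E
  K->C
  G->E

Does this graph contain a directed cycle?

DFS with white/gray/black marking, starting from D:
D gray
  A gray
    E gray
    E black
  A black
D black
B gray
  I gray
    C gray
      C→E: E black — skip
    C black
  I black
  B→A: A black — skip
B black
F gray
F black
G gray
  G→E: E black — skip
  G→B: B black — skip
  G→A: A black — skip
G black
H gray
  H→D: D black — skip
  J gray
    J→B: B black — skip
    J→E: E black — skip
    J→C: C black — skip
  J black
  H→F: F black — skip
  H→G: G black — skip
  H→E: E black — skip
H black
K gray
  K→B: B black — skip
  K→H: H black — skip
  K→I: I black — skip
  K→C: C black — skip
K black
Every edge goes to a white or black vertex — no back edge, so the graph is acyclic.

No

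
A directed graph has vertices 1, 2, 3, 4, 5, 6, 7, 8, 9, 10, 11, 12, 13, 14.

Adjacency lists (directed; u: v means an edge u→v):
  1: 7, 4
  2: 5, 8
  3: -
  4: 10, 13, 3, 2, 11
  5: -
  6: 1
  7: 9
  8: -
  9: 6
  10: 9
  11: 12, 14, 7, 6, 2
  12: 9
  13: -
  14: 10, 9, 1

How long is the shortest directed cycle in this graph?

4

For each vertex v, BFS finds the shortest path from v back to v.
The shortest such closed walk is 4 → 11 → 14 → 1 → 4, length 4.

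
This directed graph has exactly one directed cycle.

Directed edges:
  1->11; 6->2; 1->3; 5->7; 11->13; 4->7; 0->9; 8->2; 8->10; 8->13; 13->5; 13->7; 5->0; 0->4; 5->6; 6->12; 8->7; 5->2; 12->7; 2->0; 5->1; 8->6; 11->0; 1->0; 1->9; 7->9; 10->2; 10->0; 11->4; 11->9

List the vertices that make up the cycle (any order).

1, 5, 11, 13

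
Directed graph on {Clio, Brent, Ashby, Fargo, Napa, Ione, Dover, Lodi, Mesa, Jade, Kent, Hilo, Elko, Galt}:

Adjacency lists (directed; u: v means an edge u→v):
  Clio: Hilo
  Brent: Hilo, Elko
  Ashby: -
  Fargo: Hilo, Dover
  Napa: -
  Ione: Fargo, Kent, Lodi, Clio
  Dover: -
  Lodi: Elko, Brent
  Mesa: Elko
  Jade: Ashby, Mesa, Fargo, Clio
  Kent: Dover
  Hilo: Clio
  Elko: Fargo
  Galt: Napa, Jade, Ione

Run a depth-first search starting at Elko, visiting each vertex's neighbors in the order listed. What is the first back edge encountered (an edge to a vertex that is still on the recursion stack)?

Clio→Hilo

DFS from Elko (visiting each vertex's neighbors in the order listed); mark gray on enter, black on exit:
Elko gray
  Fargo gray
    Hilo gray
      Clio gray
        Clio→Hilo: Hilo is gray → back edge
First back edge: Clio → Hilo.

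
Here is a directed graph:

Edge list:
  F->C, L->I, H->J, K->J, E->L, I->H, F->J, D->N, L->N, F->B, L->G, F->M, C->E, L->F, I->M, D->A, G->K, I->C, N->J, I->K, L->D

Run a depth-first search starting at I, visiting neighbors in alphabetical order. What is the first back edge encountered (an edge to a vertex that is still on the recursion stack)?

F→C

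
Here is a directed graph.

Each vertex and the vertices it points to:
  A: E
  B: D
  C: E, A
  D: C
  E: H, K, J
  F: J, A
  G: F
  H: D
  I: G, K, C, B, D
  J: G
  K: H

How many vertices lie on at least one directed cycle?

9

A vertex is on a directed cycle iff it belongs to a strongly connected component of size ≥ 2 (or has a self-loop).
The vertices on cycles are {A, C, D, E, F, G, H, J, K} — 9 in total.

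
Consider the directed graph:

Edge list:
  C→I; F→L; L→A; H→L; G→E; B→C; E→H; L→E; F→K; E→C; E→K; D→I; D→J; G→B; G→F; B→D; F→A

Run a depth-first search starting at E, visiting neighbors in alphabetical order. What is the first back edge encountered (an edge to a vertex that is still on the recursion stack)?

DFS from E (visiting neighbors in alphabetical order); mark gray on enter, black on exit:
E gray
  C gray
    I gray
    I black
  C black
  H gray
    L gray
      A gray
      A black
      L→E: E is gray → back edge
First back edge: L → E.

L->E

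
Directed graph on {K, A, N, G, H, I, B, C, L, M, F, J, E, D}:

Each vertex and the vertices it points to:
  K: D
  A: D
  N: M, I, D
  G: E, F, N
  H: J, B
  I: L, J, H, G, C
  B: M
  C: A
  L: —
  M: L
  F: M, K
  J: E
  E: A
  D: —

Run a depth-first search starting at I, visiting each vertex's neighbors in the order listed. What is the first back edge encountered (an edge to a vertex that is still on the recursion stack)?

DFS from I (visiting each vertex's neighbors in the order listed); mark gray on enter, black on exit:
I gray
  L gray
  L black
  J gray
    E gray
      A gray
        D gray
        D black
      A black
    E black
  J black
  H gray
    H→J: J black — skip
    B gray
      M gray
        M→L: L black — skip
      M black
    B black
  H black
  G gray
    G→E: E black — skip
    F gray
      F→M: M black — skip
      K gray
        K→D: D black — skip
      K black
    F black
    N gray
      N→M: M black — skip
      N→I: I is gray → back edge
First back edge: N → I.

N→I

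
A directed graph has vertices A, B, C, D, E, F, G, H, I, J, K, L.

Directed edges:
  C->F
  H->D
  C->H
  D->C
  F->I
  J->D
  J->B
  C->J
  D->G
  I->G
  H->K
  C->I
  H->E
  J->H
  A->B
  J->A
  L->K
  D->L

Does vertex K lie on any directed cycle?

No

K lies on a cycle iff there is a path from K back to itself.
Exploring from K, it never reaches itself; equivalently, its strongly connected component is a singleton.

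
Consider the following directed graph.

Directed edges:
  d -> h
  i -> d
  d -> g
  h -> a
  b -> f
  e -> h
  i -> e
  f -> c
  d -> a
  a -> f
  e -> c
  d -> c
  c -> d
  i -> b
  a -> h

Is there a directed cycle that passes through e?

e lies on a cycle iff there is a path from e back to itself.
Exploring from e, it never reaches itself; equivalently, its strongly connected component is a singleton.

No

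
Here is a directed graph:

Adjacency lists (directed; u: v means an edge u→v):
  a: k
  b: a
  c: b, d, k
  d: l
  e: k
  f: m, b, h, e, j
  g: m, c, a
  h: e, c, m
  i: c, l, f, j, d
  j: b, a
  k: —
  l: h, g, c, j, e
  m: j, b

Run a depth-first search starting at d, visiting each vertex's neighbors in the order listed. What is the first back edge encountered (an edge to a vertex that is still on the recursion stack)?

c->d

DFS from d (visiting each vertex's neighbors in the order listed); mark gray on enter, black on exit:
d gray
  l gray
    h gray
      e gray
        k gray
        k black
      e black
      c gray
        b gray
          a gray
            a→k: k black — skip
          a black
        b black
        c→d: d is gray → back edge
First back edge: c → d.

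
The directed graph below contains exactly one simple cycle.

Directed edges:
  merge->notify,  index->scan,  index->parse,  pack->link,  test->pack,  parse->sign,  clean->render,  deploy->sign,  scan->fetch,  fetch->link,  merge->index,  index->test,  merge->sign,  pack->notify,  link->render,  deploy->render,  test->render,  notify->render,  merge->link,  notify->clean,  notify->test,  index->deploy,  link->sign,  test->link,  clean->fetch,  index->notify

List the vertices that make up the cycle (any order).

pack, test, notify

DFS with gray/black marking from notify:
notify gray
  test gray
    render gray
    render black
    link gray
      sign gray
      sign black
      link→render: render black — skip
    link black
    pack gray
      pack→link: link black — skip
      pack→notify: notify is gray → back edge
Back edge closes the cycle notify → test → pack → notify; its vertices are {pack, test, notify}.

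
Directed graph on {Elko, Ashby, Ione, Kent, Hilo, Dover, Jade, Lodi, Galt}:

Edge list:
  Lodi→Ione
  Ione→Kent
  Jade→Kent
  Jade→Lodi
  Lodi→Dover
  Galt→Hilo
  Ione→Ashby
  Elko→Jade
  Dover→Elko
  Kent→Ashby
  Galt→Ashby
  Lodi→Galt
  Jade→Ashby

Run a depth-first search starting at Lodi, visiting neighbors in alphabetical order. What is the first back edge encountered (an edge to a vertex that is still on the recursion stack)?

Jade→Lodi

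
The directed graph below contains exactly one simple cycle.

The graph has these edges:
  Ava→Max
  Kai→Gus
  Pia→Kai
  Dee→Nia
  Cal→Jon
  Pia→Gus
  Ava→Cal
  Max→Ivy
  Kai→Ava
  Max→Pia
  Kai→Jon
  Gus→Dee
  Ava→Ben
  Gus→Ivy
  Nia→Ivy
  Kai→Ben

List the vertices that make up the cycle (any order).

Ava, Kai, Max, Pia

DFS with gray/black marking from Pia:
Pia gray
  Kai gray
    Ben gray
    Ben black
    Gus gray
      Ivy gray
      Ivy black
      Dee gray
        Nia gray
          Nia→Ivy: Ivy black — skip
        Nia black
      Dee black
    Gus black
    Jon gray
    Jon black
    Ava gray
      Ava→Ben: Ben black — skip
      Cal gray
        Cal→Jon: Jon black — skip
      Cal black
      Max gray
        Max→Ivy: Ivy black — skip
        Max→Pia: Pia is gray → back edge
Back edge closes the cycle Pia → Kai → Ava → Max → Pia; its vertices are {Ava, Kai, Max, Pia}.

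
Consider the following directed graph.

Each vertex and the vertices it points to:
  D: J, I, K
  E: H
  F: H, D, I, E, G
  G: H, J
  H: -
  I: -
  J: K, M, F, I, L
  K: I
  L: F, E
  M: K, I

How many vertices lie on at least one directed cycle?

A vertex is on a directed cycle iff it belongs to a strongly connected component of size ≥ 2 (or has a self-loop).
The vertices on cycles are {D, F, G, J, L} — 5 in total.

5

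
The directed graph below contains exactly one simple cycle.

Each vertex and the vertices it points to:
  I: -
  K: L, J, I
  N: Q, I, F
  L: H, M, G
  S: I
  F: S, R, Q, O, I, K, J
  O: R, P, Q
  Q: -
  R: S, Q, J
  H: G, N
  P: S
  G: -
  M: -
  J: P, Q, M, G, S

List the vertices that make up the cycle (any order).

F, H, K, L, N

DFS with gray/black marking from N:
N gray
  Q gray
  Q black
  I gray
  I black
  F gray
    S gray
      S→I: I black — skip
    S black
    R gray
      R→S: S black — skip
      R→Q: Q black — skip
      J gray
        P gray
          P→S: S black — skip
        P black
        J→Q: Q black — skip
        M gray
        M black
        G gray
        G black
        J→S: S black — skip
      J black
    R black
    F→Q: Q black — skip
    O gray
      O→R: R black — skip
      O→P: P black — skip
      O→Q: Q black — skip
    O black
    F→I: I black — skip
    K gray
      L gray
        H gray
          H→G: G black — skip
          H→N: N is gray → back edge
Back edge closes the cycle N → F → K → L → H → N; its vertices are {F, H, K, L, N}.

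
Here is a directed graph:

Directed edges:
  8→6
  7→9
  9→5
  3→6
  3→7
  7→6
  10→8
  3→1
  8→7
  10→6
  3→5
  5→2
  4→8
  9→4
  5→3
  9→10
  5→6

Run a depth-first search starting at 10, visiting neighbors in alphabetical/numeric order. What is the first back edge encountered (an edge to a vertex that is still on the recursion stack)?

4->8

DFS from 10 (visiting neighbors in alphabetical/numeric order); mark gray on enter, black on exit:
10 gray
  6 gray
  6 black
  8 gray
    8→6: 6 black — skip
    7 gray
      7→6: 6 black — skip
      9 gray
        4 gray
          4→8: 8 is gray → back edge
First back edge: 4 → 8.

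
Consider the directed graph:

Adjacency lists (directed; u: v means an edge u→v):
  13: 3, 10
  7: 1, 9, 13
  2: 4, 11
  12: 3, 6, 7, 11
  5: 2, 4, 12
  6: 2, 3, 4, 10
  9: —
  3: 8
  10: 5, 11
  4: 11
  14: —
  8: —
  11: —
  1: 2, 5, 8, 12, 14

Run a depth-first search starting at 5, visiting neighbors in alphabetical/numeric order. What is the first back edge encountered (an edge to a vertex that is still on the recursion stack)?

DFS from 5 (visiting neighbors in alphabetical/numeric order); mark gray on enter, black on exit:
5 gray
  2 gray
    4 gray
      11 gray
      11 black
    4 black
    2→11: 11 black — skip
  2 black
  5→4: 4 black — skip
  12 gray
    3 gray
      8 gray
      8 black
    3 black
    6 gray
      6→2: 2 black — skip
      6→3: 3 black — skip
      6→4: 4 black — skip
      10 gray
        10→5: 5 is gray → back edge
First back edge: 10 → 5.

10→5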